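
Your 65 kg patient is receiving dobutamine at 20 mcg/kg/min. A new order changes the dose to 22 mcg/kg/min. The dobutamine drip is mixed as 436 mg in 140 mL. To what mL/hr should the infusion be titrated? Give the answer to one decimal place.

27.6 mL/hr

Dose = 22 mcg/kg/min × 65 kg = 1430 mcg/min
1430 mcg/min × 60 min/hr = 85800 mcg/hr
Concentration = 436 mg ÷ 140 mL = 3.114286 mg/mL = 3114.286 mcg/mL
Rate = 85800 mcg/hr ÷ 3114.286 mcg/mL = 27.55046 mL/hr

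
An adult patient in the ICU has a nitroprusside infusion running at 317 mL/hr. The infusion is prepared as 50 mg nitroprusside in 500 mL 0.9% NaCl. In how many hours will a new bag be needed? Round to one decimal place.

1.6 hours

Duration = 500 mL ÷ 317 mL/hr = 1.577287 hr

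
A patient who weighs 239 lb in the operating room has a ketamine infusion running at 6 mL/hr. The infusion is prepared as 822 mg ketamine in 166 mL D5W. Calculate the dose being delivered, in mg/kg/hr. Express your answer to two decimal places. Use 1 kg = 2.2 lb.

Weight = 239 lb ÷ 2.2 lb/kg = 108.6364 kg
Concentration = 822 mg ÷ 166 mL = 4.951807 mg/mL
Drug rate = 6 mL/hr × 4.951807 mg/mL = 29.71084 mg/hr
29.71084 mg/hr ÷ 108.6364 kg = 0.2734889 mg/kg/hr

0.27 mg/kg/hr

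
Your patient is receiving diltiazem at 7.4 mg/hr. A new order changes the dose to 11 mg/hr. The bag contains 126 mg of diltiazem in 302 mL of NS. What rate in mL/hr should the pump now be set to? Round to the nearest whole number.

26 mL/hr

Concentration = 126 mg ÷ 302 mL = 0.4172185 mg/mL
Rate = 11 mg/hr ÷ 0.4172185 mg/mL = 26.36508 mL/hr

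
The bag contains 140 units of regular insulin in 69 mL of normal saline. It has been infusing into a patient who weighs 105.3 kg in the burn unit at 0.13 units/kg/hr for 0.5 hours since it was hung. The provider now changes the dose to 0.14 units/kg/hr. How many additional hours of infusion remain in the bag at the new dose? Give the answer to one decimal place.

Initial rate:
Dose = 0.13 units/kg/hr × 105.3 kg = 13.689 units/hr
Concentration = 140 units ÷ 69 mL = 2.028986 units/mL
Rate = 13.689 units/hr ÷ 2.028986 units/mL = 6.746721 mL/hr
Volume infused so far = 6.746721 mL/hr × 0.5 hr = 3.373361 mL
Volume remaining = 69 − 3.373361 = 65.62664 mL
New rate:
Dose = 0.14 units/kg/hr × 105.3 kg = 14.742 units/hr
Rate = 14.742 units/hr ÷ 2.028986 units/mL = 7.2657 mL/hr
Time remaining = 65.62664 mL ÷ 7.2657 mL/hr = 9.03239 hr

9.0 hours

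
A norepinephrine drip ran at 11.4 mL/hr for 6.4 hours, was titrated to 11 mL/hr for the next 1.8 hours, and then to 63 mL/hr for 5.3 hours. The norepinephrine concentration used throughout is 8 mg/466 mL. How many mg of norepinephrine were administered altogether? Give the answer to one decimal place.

Concentration = 8 mg ÷ 466 mL = 0.01716738 mg/mL
Stage 1: 11.4 mL/hr × 6.4 hr = 72.96 mL → 72.96 mL × 0.01716738 mg/mL = 1.252532 mg
Stage 2: 11 mL/hr × 1.8 hr = 19.8 mL → 19.8 mL × 0.01716738 mg/mL = 0.3399142 mg
Stage 3: 63 mL/hr × 5.3 hr = 333.9 mL → 333.9 mL × 0.01716738 mg/mL = 5.732189 mg
Total = 1.252532 + 0.3399142 + 5.732189 = 7.324635 mg

7.3 mg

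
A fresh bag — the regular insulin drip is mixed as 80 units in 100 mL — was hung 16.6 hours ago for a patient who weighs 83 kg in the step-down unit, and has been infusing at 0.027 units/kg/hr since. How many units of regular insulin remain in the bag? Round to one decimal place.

Dose = 0.027 units/kg/hr × 83 kg = 2.241 units/hr
Concentration = 80 units ÷ 100 mL = 0.8 units/mL
Rate = 2.241 units/hr ÷ 0.8 units/mL = 2.80125 mL/hr
Volume infused = 2.80125 mL/hr × 16.6 hr = 46.50075 mL
Volume remaining = 100 − 46.50075 = 53.49925 mL
Drug remaining = 53.49925 mL × 0.8 units/mL = 42.7994 units

42.8 units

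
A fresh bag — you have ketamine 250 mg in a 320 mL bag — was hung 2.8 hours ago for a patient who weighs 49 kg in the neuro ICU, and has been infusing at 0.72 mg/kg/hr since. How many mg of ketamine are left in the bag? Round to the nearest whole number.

Dose = 0.72 mg/kg/hr × 49 kg = 35.28 mg/hr
Concentration = 250 mg ÷ 320 mL = 0.78125 mg/mL
Rate = 35.28 mg/hr ÷ 0.78125 mg/mL = 45.1584 mL/hr
Volume infused = 45.1584 mL/hr × 2.8 hr = 126.4435 mL
Volume remaining = 320 − 126.4435 = 193.5565 mL
Drug remaining = 193.5565 mL × 0.78125 mg/mL = 151.216 mg

151 mg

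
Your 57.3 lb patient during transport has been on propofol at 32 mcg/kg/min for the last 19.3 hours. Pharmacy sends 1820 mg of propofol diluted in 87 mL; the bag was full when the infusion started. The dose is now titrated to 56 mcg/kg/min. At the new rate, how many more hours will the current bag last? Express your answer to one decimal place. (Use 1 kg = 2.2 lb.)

Initial rate:
Weight = 57.3 lb ÷ 2.2 lb/kg = 26.04545 kg
Dose = 32 mcg/kg/min × 26.04545 kg = 833.4545 mcg/min
833.4545 mcg/min × 60 min/hr = 50007.27 mcg/hr
Concentration = 1820 mg ÷ 87 mL = 20.91954 mg/mL = 20919.54 mcg/mL
Rate = 50007.27 mcg/hr ÷ 20919.54 mcg/mL = 2.390458 mL/hr
Volume infused so far = 2.390458 mL/hr × 19.3 hr = 46.13583 mL
Volume remaining = 87 − 46.13583 = 40.86417 mL
New rate:
Dose = 56 mcg/kg/min × 26.04545 kg = 1458.545 mcg/min
1458.545 mcg/min × 60 min/hr = 87512.73 mcg/hr
Rate = 87512.73 mcg/hr ÷ 20919.54 mcg/mL = 4.183301 mL/hr
Time remaining = 40.86417 mL ÷ 4.183301 mL/hr = 9.768404 hr

9.8 hours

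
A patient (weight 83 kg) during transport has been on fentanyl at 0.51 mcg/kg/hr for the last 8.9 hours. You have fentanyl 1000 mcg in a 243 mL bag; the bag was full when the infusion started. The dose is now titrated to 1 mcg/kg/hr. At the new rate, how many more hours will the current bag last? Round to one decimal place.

7.5 hours

Initial rate:
Dose = 0.51 mcg/kg/hr × 83 kg = 42.33 mcg/hr
Concentration = 1000 mcg ÷ 243 mL = 4.115226 mcg/mL
Rate = 42.33 mcg/hr ÷ 4.115226 mcg/mL = 10.28619 mL/hr
Volume infused so far = 10.28619 mL/hr × 8.9 hr = 91.54709 mL
Volume remaining = 243 − 91.54709 = 151.4529 mL
New rate:
Dose = 1 mcg/kg/hr × 83 kg = 83 mcg/hr
Rate = 83 mcg/hr ÷ 4.115226 mcg/mL = 20.169 mL/hr
Time remaining = 151.4529 mL ÷ 20.169 mL/hr = 7.509193 hr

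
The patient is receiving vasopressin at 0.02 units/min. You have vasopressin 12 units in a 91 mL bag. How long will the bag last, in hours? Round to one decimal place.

0.02 units/min × 60 min/hr = 1.2 units/hr
Concentration = 12 units ÷ 91 mL = 0.1318681 units/mL
Rate = 1.2 units/hr ÷ 0.1318681 units/mL = 9.1 mL/hr
Duration = 91 mL ÷ 9.1 mL/hr = 10 hr

10.0 hours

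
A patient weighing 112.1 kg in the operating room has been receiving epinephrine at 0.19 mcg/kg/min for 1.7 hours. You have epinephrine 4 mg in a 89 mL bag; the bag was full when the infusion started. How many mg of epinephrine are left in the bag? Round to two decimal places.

Dose = 0.19 mcg/kg/min × 112.1 kg = 21.299 mcg/min
21.299 mcg/min × 60 min/hr = 1277.94 mcg/hr
Concentration = 4 mg ÷ 89 mL = 0.04494382 mg/mL = 44.94382 mcg/mL
Rate = 1277.94 mcg/hr ÷ 44.94382 mcg/mL = 28.43417 mL/hr
Volume infused = 28.43417 mL/hr × 1.7 hr = 48.33808 mL
Volume remaining = 89 − 48.33808 = 40.66192 mL
Drug remaining = 40.66192 mL × 44.94382 mcg/mL = 1827.502 mcg = 1.827502 mg

1.83 mg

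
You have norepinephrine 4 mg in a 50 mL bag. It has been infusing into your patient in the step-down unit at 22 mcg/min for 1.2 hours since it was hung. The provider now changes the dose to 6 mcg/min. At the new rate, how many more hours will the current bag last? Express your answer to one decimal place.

Initial rate:
22 mcg/min × 60 min/hr = 1320 mcg/hr
Concentration = 4 mg ÷ 50 mL = 0.08 mg/mL = 80 mcg/mL
Rate = 1320 mcg/hr ÷ 80 mcg/mL = 16.5 mL/hr
Volume infused so far = 16.5 mL/hr × 1.2 hr = 19.8 mL
Volume remaining = 50 − 19.8 = 30.2 mL
New rate:
6 mcg/min × 60 min/hr = 360 mcg/hr
Rate = 360 mcg/hr ÷ 80 mcg/mL = 4.5 mL/hr
Time remaining = 30.2 mL ÷ 4.5 mL/hr = 6.711111 hr

6.7 hours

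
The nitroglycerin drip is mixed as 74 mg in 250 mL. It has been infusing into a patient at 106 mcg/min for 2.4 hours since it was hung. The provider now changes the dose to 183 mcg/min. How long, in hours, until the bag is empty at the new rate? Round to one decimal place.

5.3 hours

Initial rate:
106 mcg/min × 60 min/hr = 6360 mcg/hr
Concentration = 74 mg ÷ 250 mL = 0.296 mg/mL = 296 mcg/mL
Rate = 6360 mcg/hr ÷ 296 mcg/mL = 21.48649 mL/hr
Volume infused so far = 21.48649 mL/hr × 2.4 hr = 51.56757 mL
Volume remaining = 250 − 51.56757 = 198.4324 mL
New rate:
183 mcg/min × 60 min/hr = 10980 mcg/hr
Rate = 10980 mcg/hr ÷ 296 mcg/mL = 37.09459 mL/hr
Time remaining = 198.4324 mL ÷ 37.09459 mL/hr = 5.349362 hr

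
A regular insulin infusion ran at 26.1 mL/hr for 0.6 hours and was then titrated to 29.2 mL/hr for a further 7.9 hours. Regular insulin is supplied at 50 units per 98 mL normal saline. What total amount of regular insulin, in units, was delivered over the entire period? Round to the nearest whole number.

126 units

Concentration = 50 units ÷ 98 mL = 0.5102041 units/mL
Stage 1: 26.1 mL/hr × 0.6 hr = 15.66 mL → 15.66 mL × 0.5102041 units/mL = 7.989796 units
Stage 2: 29.2 mL/hr × 7.9 hr = 230.68 mL → 230.68 mL × 0.5102041 units/mL = 117.6939 units
Total = 7.989796 + 117.6939 = 125.6837 units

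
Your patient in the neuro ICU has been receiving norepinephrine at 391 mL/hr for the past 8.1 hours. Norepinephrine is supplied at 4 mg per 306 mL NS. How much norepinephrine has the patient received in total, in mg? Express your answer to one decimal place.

Concentration = 4 mg ÷ 306 mL = 0.0130719 mg/mL = 13.0719 mcg/mL
Drug rate = 391 mL/hr × 13.0719 mcg/mL = 5111.111 mcg/hr
Total = 5111.111 mcg/hr × 8.1 hr = 41400 mcg = 41.4 mg

41.4 mg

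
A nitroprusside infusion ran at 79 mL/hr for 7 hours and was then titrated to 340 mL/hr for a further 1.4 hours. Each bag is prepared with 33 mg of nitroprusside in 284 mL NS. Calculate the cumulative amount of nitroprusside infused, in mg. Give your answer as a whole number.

120 mg

Concentration = 33 mg ÷ 284 mL = 0.1161972 mg/mL
Stage 1: 79 mL/hr × 7 hr = 553 mL → 553 mL × 0.1161972 mg/mL = 64.25704 mg
Stage 2: 340 mL/hr × 1.4 hr = 476 mL → 476 mL × 0.1161972 mg/mL = 55.30986 mg
Total = 64.25704 + 55.30986 = 119.5669 mg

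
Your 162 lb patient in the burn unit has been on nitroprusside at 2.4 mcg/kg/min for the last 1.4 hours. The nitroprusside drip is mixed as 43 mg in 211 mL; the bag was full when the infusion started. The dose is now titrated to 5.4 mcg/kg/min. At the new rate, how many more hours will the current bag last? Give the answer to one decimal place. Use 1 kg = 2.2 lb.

1.2 hours

Initial rate:
Weight = 162 lb ÷ 2.2 lb/kg = 73.63636 kg
Dose = 2.4 mcg/kg/min × 73.63636 kg = 176.7273 mcg/min
176.7273 mcg/min × 60 min/hr = 10603.64 mcg/hr
Concentration = 43 mg ÷ 211 mL = 0.2037915 mg/mL = 203.7915 mcg/mL
Rate = 10603.64 mcg/hr ÷ 203.7915 mcg/mL = 52.0318 mL/hr
Volume infused so far = 52.0318 mL/hr × 1.4 hr = 72.84452 mL
Volume remaining = 211 − 72.84452 = 138.1555 mL
New rate:
Dose = 5.4 mcg/kg/min × 73.63636 kg = 397.6364 mcg/min
397.6364 mcg/min × 60 min/hr = 23858.18 mcg/hr
Rate = 23858.18 mcg/hr ÷ 203.7915 mcg/mL = 117.0715 mL/hr
Time remaining = 138.1555 mL ÷ 117.0715 mL/hr = 1.180094 hr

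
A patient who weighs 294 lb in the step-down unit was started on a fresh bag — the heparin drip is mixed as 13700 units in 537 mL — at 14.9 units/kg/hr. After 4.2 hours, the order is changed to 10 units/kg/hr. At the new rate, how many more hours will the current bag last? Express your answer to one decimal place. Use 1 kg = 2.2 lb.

4.0 hours

Initial rate:
Weight = 294 lb ÷ 2.2 lb/kg = 133.6364 kg
Dose = 14.9 units/kg/hr × 133.6364 kg = 1991.182 units/hr
Concentration = 13700 units ÷ 537 mL = 25.5121 units/mL
Rate = 1991.182 units/hr ÷ 25.5121 units/mL = 78.04851 mL/hr
Volume infused so far = 78.04851 mL/hr × 4.2 hr = 327.8038 mL
Volume remaining = 537 − 327.8038 = 209.1962 mL
New rate:
Dose = 10 units/kg/hr × 133.6364 kg = 1336.364 units/hr
Rate = 1336.364 units/hr ÷ 25.5121 units/mL = 52.38155 mL/hr
Time remaining = 209.1962 mL ÷ 52.38155 mL/hr = 3.993701 hr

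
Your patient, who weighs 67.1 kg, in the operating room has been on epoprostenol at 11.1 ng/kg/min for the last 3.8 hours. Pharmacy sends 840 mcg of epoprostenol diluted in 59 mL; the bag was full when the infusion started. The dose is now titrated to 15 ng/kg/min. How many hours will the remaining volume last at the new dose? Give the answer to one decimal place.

11.1 hours

Initial rate:
Dose = 11.1 ng/kg/min × 67.1 kg = 744.81 ng/min
744.81 ng/min × 60 min/hr = 44688.6 ng/hr
Concentration = 840 mcg ÷ 59 mL = 14.23729 mcg/mL = 14237.29 ng/mL
Rate = 44688.6 ng/hr ÷ 14237.29 ng/mL = 3.138842 mL/hr
Volume infused so far = 3.138842 mL/hr × 3.8 hr = 11.9276 mL
Volume remaining = 59 − 11.9276 = 47.0724 mL
New rate:
Dose = 15 ng/kg/min × 67.1 kg = 1006.5 ng/min
1006.5 ng/min × 60 min/hr = 60390 ng/hr
Rate = 60390 ng/hr ÷ 14237.29 ng/mL = 4.241679 mL/hr
Time remaining = 47.0724 mL ÷ 4.241679 mL/hr = 11.09759 hr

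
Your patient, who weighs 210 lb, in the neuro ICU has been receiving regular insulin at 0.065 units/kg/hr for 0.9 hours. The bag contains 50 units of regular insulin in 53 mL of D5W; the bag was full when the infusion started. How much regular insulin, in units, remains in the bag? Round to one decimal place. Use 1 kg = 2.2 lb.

44.4 units

Weight = 210 lb ÷ 2.2 lb/kg = 95.45455 kg
Dose = 0.065 units/kg/hr × 95.45455 kg = 6.204545 units/hr
Concentration = 50 units ÷ 53 mL = 0.9433962 units/mL
Rate = 6.204545 units/hr ÷ 0.9433962 units/mL = 6.576818 mL/hr
Volume infused = 6.576818 mL/hr × 0.9 hr = 5.919136 mL
Volume remaining = 53 − 5.919136 = 47.08086 mL
Drug remaining = 47.08086 mL × 0.9433962 units/mL = 44.41591 units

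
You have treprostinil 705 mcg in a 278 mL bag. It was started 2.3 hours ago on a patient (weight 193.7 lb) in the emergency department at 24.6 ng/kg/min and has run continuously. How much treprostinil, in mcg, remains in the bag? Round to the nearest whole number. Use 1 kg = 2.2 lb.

Weight = 193.7 lb ÷ 2.2 lb/kg = 88.04545 kg
Dose = 24.6 ng/kg/min × 88.04545 kg = 2165.918 ng/min
2165.918 ng/min × 60 min/hr = 129955.1 ng/hr
Concentration = 705 mcg ÷ 278 mL = 2.535971 mcg/mL = 2535.971 ng/mL
Rate = 129955.1 ng/hr ÷ 2535.971 ng/mL = 51.2447 mL/hr
Volume infused = 51.2447 mL/hr × 2.3 hr = 117.8628 mL
Volume remaining = 278 − 117.8628 = 160.1372 mL
Drug remaining = 160.1372 mL × 2535.971 ng/mL = 406103.3 ng = 406.1033 mcg

406 mcg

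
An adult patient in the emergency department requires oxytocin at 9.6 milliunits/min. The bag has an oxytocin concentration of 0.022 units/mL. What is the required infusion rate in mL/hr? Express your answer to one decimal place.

26.2 mL/hr

9.6 milliunits/min × 60 min/hr = 576 milliunits/hr
Concentration = 0.022 units/mL = 22 milliunits/mL
Rate = 576 milliunits/hr ÷ 22 milliunits/mL = 26.18182 mL/hr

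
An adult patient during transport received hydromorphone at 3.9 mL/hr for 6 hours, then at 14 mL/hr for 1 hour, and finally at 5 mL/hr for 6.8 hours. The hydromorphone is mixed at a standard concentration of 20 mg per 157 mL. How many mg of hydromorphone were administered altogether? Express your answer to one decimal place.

9.1 mg

Concentration = 20 mg ÷ 157 mL = 0.1273885 mg/mL
Stage 1: 3.9 mL/hr × 6 hr = 23.4 mL → 23.4 mL × 0.1273885 mg/mL = 2.980892 mg
Stage 2: 14 mL/hr × 1 hr = 14 mL → 14 mL × 0.1273885 mg/mL = 1.783439 mg
Stage 3: 5 mL/hr × 6.8 hr = 34 mL → 34 mL × 0.1273885 mg/mL = 4.33121 mg
Total = 2.980892 + 1.783439 + 4.33121 = 9.095541 mg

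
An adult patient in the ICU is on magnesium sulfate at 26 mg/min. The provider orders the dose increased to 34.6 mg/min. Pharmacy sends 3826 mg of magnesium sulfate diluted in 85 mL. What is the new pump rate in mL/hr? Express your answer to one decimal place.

34.6 mg/min × 60 min/hr = 2076 mg/hr
Concentration = 3826 mg ÷ 85 mL = 45.01176 mg/mL
Rate = 2076 mg/hr ÷ 45.01176 mg/mL = 46.12128 mL/hr

46.1 mL/hr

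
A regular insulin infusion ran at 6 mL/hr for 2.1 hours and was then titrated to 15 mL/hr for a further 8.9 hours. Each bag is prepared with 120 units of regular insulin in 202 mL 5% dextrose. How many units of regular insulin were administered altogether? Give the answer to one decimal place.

86.8 units

Concentration = 120 units ÷ 202 mL = 0.5940594 units/mL
Stage 1: 6 mL/hr × 2.1 hr = 12.6 mL → 12.6 mL × 0.5940594 units/mL = 7.485149 units
Stage 2: 15 mL/hr × 8.9 hr = 133.5 mL → 133.5 mL × 0.5940594 units/mL = 79.30693 units
Total = 7.485149 + 79.30693 = 86.79208 units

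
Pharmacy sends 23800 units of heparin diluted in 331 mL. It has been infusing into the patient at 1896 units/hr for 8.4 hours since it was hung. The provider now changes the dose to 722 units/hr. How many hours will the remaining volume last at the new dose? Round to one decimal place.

10.9 hours

Initial rate:
Concentration = 23800 units ÷ 331 mL = 71.90332 units/mL
Rate = 1896 units/hr ÷ 71.90332 units/mL = 26.36874 mL/hr
Volume infused so far = 26.36874 mL/hr × 8.4 hr = 221.4974 mL
Volume remaining = 331 − 221.4974 = 109.5026 mL
New rate:
Rate = 722 units/hr ÷ 71.90332 units/mL = 10.04126 mL/hr
Time remaining = 109.5026 mL ÷ 10.04126 mL/hr = 10.90526 hr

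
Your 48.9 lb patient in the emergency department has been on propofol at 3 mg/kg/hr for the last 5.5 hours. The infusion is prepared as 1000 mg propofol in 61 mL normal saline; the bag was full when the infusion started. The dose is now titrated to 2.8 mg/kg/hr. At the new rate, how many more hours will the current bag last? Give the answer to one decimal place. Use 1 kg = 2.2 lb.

Initial rate:
Weight = 48.9 lb ÷ 2.2 lb/kg = 22.22727 kg
Dose = 3 mg/kg/hr × 22.22727 kg = 66.68182 mg/hr
Concentration = 1000 mg ÷ 61 mL = 16.39344 mg/mL
Rate = 66.68182 mg/hr ÷ 16.39344 mg/mL = 4.067591 mL/hr
Volume infused so far = 4.067591 mL/hr × 5.5 hr = 22.37175 mL
Volume remaining = 61 − 22.37175 = 38.62825 mL
New rate:
Dose = 2.8 mg/kg/hr × 22.22727 kg = 62.23636 mg/hr
Rate = 62.23636 mg/hr ÷ 16.39344 mg/mL = 3.796418 mL/hr
Time remaining = 38.62825 mL ÷ 3.796418 mL/hr = 10.17492 hr

10.2 hours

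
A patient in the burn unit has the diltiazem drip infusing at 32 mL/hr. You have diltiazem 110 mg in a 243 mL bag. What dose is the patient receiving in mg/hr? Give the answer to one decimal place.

Concentration = 110 mg ÷ 243 mL = 0.4526749 mg/mL
Drug rate = 32 mL/hr × 0.4526749 mg/mL = 14.4856 mg/hr

14.5 mg/hr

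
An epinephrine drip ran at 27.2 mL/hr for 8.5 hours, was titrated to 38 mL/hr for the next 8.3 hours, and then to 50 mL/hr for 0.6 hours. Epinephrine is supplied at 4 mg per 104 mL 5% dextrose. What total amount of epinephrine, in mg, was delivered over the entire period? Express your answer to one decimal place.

22.2 mg

Concentration = 4 mg ÷ 104 mL = 0.03846154 mg/mL
Stage 1: 27.2 mL/hr × 8.5 hr = 231.2 mL → 231.2 mL × 0.03846154 mg/mL = 8.892308 mg
Stage 2: 38 mL/hr × 8.3 hr = 315.4 mL → 315.4 mL × 0.03846154 mg/mL = 12.13077 mg
Stage 3: 50 mL/hr × 0.6 hr = 30 mL → 30 mL × 0.03846154 mg/mL = 1.153846 mg
Total = 8.892308 + 12.13077 + 1.153846 = 22.17692 mg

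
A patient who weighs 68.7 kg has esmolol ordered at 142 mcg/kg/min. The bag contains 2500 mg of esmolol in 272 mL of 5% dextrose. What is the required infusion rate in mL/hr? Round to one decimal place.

63.7 mL/hr

Dose = 142 mcg/kg/min × 68.7 kg = 9755.4 mcg/min
9755.4 mcg/min × 60 min/hr = 585324 mcg/hr
Concentration = 2500 mg ÷ 272 mL = 9.191176 mg/mL = 9191.176 mcg/mL
Rate = 585324 mcg/hr ÷ 9191.176 mcg/mL = 63.68325 mL/hr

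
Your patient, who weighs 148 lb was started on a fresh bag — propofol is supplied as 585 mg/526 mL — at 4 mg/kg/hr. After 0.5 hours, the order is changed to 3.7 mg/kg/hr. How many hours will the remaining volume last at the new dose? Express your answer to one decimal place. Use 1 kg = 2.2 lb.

Initial rate:
Weight = 148 lb ÷ 2.2 lb/kg = 67.27273 kg
Dose = 4 mg/kg/hr × 67.27273 kg = 269.0909 mg/hr
Concentration = 585 mg ÷ 526 mL = 1.112167 mg/mL
Rate = 269.0909 mg/hr ÷ 1.112167 mg/mL = 241.9518 mL/hr
Volume infused so far = 241.9518 mL/hr × 0.5 hr = 120.9759 mL
Volume remaining = 526 − 120.9759 = 405.0241 mL
New rate:
Dose = 3.7 mg/kg/hr × 67.27273 kg = 248.9091 mg/hr
Rate = 248.9091 mg/hr ÷ 1.112167 mg/mL = 223.8054 mL/hr
Time remaining = 405.0241 mL ÷ 223.8054 mL/hr = 1.809715 hr

1.8 hours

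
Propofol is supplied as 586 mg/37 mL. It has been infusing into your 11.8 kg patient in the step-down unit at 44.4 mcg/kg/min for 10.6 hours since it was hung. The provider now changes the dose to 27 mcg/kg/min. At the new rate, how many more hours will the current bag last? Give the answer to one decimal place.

Initial rate:
Dose = 44.4 mcg/kg/min × 11.8 kg = 523.92 mcg/min
523.92 mcg/min × 60 min/hr = 31435.2 mcg/hr
Concentration = 586 mg ÷ 37 mL = 15.83784 mg/mL = 15837.84 mcg/mL
Rate = 31435.2 mcg/hr ÷ 15837.84 mcg/mL = 1.984816 mL/hr
Volume infused so far = 1.984816 mL/hr × 10.6 hr = 21.03905 mL
Volume remaining = 37 − 21.03905 = 15.96095 mL
New rate:
Dose = 27 mcg/kg/min × 11.8 kg = 318.6 mcg/min
318.6 mcg/min × 60 min/hr = 19116 mcg/hr
Rate = 19116 mcg/hr ÷ 15837.84 mcg/mL = 1.206983 mL/hr
Time remaining = 15.96095 mL ÷ 1.206983 mL/hr = 13.22384 hr

13.2 hours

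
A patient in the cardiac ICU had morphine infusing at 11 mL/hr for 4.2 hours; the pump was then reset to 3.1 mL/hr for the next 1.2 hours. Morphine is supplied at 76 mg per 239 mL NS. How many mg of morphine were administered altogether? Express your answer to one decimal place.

15.9 mg

Concentration = 76 mg ÷ 239 mL = 0.3179916 mg/mL
Stage 1: 11 mL/hr × 4.2 hr = 46.2 mL → 46.2 mL × 0.3179916 mg/mL = 14.69121 mg
Stage 2: 3.1 mL/hr × 1.2 hr = 3.72 mL → 3.72 mL × 0.3179916 mg/mL = 1.182929 mg
Total = 14.69121 + 1.182929 = 15.87414 mg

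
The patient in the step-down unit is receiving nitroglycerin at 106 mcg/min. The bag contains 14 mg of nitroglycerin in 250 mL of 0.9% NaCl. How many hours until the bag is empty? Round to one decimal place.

2.2 hours

106 mcg/min × 60 min/hr = 6360 mcg/hr
Concentration = 14 mg ÷ 250 mL = 0.056 mg/mL = 56 mcg/mL
Rate = 6360 mcg/hr ÷ 56 mcg/mL = 113.5714 mL/hr
Duration = 250 mL ÷ 113.5714 mL/hr = 2.201258 hr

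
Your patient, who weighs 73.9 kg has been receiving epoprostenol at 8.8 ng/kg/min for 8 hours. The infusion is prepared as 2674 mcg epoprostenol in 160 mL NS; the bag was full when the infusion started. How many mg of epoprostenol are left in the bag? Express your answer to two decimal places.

2.36 mg

Dose = 8.8 ng/kg/min × 73.9 kg = 650.32 ng/min
650.32 ng/min × 60 min/hr = 39019.2 ng/hr
Concentration = 2674 mcg ÷ 160 mL = 16.7125 mcg/mL = 16712.5 ng/mL
Rate = 39019.2 ng/hr ÷ 16712.5 ng/mL = 2.334731 mL/hr
Volume infused = 2.334731 mL/hr × 8 hr = 18.67785 mL
Volume remaining = 160 − 18.67785 = 141.3221 mL
Drug remaining = 141.3221 mL × 16712.5 ng/mL = 2361846 ng = 2.361846 mg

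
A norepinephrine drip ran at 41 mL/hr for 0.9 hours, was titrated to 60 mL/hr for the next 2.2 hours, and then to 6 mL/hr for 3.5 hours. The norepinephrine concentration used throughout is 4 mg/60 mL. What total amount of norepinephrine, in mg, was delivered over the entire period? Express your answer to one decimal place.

Concentration = 4 mg ÷ 60 mL = 0.06666667 mg/mL
Stage 1: 41 mL/hr × 0.9 hr = 36.9 mL → 36.9 mL × 0.06666667 mg/mL = 2.46 mg
Stage 2: 60 mL/hr × 2.2 hr = 132 mL → 132 mL × 0.06666667 mg/mL = 8.8 mg
Stage 3: 6 mL/hr × 3.5 hr = 21 mL → 21 mL × 0.06666667 mg/mL = 1.4 mg
Total = 2.46 + 8.8 + 1.4 = 12.66 mg

12.7 mg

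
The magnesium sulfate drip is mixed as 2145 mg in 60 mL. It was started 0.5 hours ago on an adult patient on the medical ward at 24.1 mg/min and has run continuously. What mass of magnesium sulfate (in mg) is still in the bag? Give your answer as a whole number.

24.1 mg/min × 60 min/hr = 1446 mg/hr
Concentration = 2145 mg ÷ 60 mL = 35.75 mg/mL
Rate = 1446 mg/hr ÷ 35.75 mg/mL = 40.44755 mL/hr
Volume infused = 40.44755 mL/hr × 0.5 hr = 20.22378 mL
Volume remaining = 60 − 20.22378 = 39.77622 mL
Drug remaining = 39.77622 mL × 35.75 mg/mL = 1422 mg

1422 mg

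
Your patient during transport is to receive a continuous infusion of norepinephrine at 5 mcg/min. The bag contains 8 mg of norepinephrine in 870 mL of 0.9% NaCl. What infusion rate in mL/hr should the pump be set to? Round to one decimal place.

5 mcg/min × 60 min/hr = 300 mcg/hr
Concentration = 8 mg ÷ 870 mL = 0.009195402 mg/mL = 9.195402 mcg/mL
Rate = 300 mcg/hr ÷ 9.195402 mcg/mL = 32.625 mL/hr

32.6 mL/hr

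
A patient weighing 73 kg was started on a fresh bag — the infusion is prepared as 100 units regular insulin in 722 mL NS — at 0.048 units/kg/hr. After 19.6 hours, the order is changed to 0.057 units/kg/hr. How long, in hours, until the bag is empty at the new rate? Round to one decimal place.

Initial rate:
Dose = 0.048 units/kg/hr × 73 kg = 3.504 units/hr
Concentration = 100 units ÷ 722 mL = 0.1385042 units/mL
Rate = 3.504 units/hr ÷ 0.1385042 units/mL = 25.29888 mL/hr
Volume infused so far = 25.29888 mL/hr × 19.6 hr = 495.858 mL
Volume remaining = 722 − 495.858 = 226.142 mL
New rate:
Dose = 0.057 units/kg/hr × 73 kg = 4.161 units/hr
Rate = 4.161 units/hr ÷ 0.1385042 units/mL = 30.04242 mL/hr
Time remaining = 226.142 mL ÷ 30.04242 mL/hr = 7.527421 hr

7.5 hours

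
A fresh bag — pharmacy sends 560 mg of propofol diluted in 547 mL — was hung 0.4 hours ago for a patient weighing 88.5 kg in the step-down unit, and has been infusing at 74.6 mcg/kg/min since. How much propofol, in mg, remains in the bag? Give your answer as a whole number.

Dose = 74.6 mcg/kg/min × 88.5 kg = 6602.1 mcg/min
6602.1 mcg/min × 60 min/hr = 396126 mcg/hr
Concentration = 560 mg ÷ 547 mL = 1.023766 mg/mL = 1023.766 mcg/mL
Rate = 396126 mcg/hr ÷ 1023.766 mcg/mL = 386.9302 mL/hr
Volume infused = 386.9302 mL/hr × 0.4 hr = 154.7721 mL
Volume remaining = 547 − 154.7721 = 392.2279 mL
Drug remaining = 392.2279 mL × 1023.766 mcg/mL = 401549.6 mcg = 401.5496 mg

402 mg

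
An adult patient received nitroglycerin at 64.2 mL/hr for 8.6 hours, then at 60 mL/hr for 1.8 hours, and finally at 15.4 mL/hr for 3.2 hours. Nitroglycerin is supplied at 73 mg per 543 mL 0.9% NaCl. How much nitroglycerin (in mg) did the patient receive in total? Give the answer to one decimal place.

95.4 mg

Concentration = 73 mg ÷ 543 mL = 0.1344383 mg/mL
Stage 1: 64.2 mL/hr × 8.6 hr = 552.12 mL → 552.12 mL × 0.1344383 mg/mL = 74.22608 mg
Stage 2: 60 mL/hr × 1.8 hr = 108 mL → 108 mL × 0.1344383 mg/mL = 14.51934 mg
Stage 3: 15.4 mL/hr × 3.2 hr = 49.28 mL → 49.28 mL × 0.1344383 mg/mL = 6.62512 mg
Total = 74.22608 + 14.51934 + 6.62512 = 95.37053 mg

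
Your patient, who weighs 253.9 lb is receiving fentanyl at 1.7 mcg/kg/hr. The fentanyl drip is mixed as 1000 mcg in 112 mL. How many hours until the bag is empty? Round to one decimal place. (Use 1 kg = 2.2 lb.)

5.1 hours

Weight = 253.9 lb ÷ 2.2 lb/kg = 115.4091 kg
Dose = 1.7 mcg/kg/hr × 115.4091 kg = 196.1955 mcg/hr
Concentration = 1000 mcg ÷ 112 mL = 8.928571 mcg/mL
Rate = 196.1955 mcg/hr ÷ 8.928571 mcg/mL = 21.97389 mL/hr
Duration = 112 mL ÷ 21.97389 mL/hr = 5.096958 hr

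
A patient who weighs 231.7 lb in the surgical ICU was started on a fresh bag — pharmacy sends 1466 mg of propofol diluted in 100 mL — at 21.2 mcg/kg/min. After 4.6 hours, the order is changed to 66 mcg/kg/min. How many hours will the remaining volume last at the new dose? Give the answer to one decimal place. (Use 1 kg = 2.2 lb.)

2.0 hours

Initial rate:
Weight = 231.7 lb ÷ 2.2 lb/kg = 105.3182 kg
Dose = 21.2 mcg/kg/min × 105.3182 kg = 2232.745 mcg/min
2232.745 mcg/min × 60 min/hr = 133964.7 mcg/hr
Concentration = 1466 mg ÷ 100 mL = 14.66 mg/mL = 14660 mcg/mL
Rate = 133964.7 mcg/hr ÷ 14660 mcg/mL = 9.138112 mL/hr
Volume infused so far = 9.138112 mL/hr × 4.6 hr = 42.03532 mL
Volume remaining = 100 − 42.03532 = 57.96468 mL
New rate:
Dose = 66 mcg/kg/min × 105.3182 kg = 6951 mcg/min
6951 mcg/min × 60 min/hr = 417060 mcg/hr
Rate = 417060 mcg/hr ÷ 14660 mcg/mL = 28.44884 mL/hr
Time remaining = 57.96468 mL ÷ 28.44884 mL/hr = 2.037506 hr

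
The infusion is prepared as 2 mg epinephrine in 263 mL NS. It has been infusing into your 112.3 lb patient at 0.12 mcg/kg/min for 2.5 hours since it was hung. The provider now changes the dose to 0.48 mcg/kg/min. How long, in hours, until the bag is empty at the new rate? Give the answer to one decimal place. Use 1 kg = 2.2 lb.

0.7 hours

Initial rate:
Weight = 112.3 lb ÷ 2.2 lb/kg = 51.04545 kg
Dose = 0.12 mcg/kg/min × 51.04545 kg = 6.125455 mcg/min
6.125455 mcg/min × 60 min/hr = 367.5273 mcg/hr
Concentration = 2 mg ÷ 263 mL = 0.007604563 mg/mL = 7.604563 mcg/mL
Rate = 367.5273 mcg/hr ÷ 7.604563 mcg/mL = 48.32984 mL/hr
Volume infused so far = 48.32984 mL/hr × 2.5 hr = 120.8246 mL
Volume remaining = 263 − 120.8246 = 142.1754 mL
New rate:
Dose = 0.48 mcg/kg/min × 51.04545 kg = 24.50182 mcg/min
24.50182 mcg/min × 60 min/hr = 1470.109 mcg/hr
Rate = 1470.109 mcg/hr ÷ 7.604563 mcg/mL = 193.3193 mL/hr
Time remaining = 142.1754 mL ÷ 193.3193 mL/hr = 0.7354433 hr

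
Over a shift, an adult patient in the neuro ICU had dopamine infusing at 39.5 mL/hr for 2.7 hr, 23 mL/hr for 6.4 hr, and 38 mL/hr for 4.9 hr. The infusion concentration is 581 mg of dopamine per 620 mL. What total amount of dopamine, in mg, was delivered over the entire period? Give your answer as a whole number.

Concentration = 581 mg ÷ 620 mL = 0.9370968 mg/mL
Stage 1: 39.5 mL/hr × 2.7 hr = 106.65 mL → 106.65 mL × 0.9370968 mg/mL = 99.94137 mg
Stage 2: 23 mL/hr × 6.4 hr = 147.2 mL → 147.2 mL × 0.9370968 mg/mL = 137.9406 mg
Stage 3: 38 mL/hr × 4.9 hr = 186.2 mL → 186.2 mL × 0.9370968 mg/mL = 174.4874 mg
Total = 99.94137 + 137.9406 + 174.4874 = 412.3694 mg

412 mg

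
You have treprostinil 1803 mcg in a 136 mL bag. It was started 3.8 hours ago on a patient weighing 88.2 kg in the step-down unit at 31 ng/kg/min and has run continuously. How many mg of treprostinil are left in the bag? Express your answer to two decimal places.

Dose = 31 ng/kg/min × 88.2 kg = 2734.2 ng/min
2734.2 ng/min × 60 min/hr = 164052 ng/hr
Concentration = 1803 mcg ÷ 136 mL = 13.25735 mcg/mL = 13257.35 ng/mL
Rate = 164052 ng/hr ÷ 13257.35 ng/mL = 12.37442 mL/hr
Volume infused = 12.37442 mL/hr × 3.8 hr = 47.02278 mL
Volume remaining = 136 − 47.02278 = 88.97722 mL
Drug remaining = 88.97722 mL × 13257.35 ng/mL = 1179602 ng = 1.179602 mg

1.18 mg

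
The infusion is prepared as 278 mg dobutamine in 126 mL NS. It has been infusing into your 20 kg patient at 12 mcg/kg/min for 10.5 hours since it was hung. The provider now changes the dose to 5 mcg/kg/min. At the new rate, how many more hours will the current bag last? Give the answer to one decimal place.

Initial rate:
Dose = 12 mcg/kg/min × 20 kg = 240 mcg/min
240 mcg/min × 60 min/hr = 14400 mcg/hr
Concentration = 278 mg ÷ 126 mL = 2.206349 mg/mL = 2206.349 mcg/mL
Rate = 14400 mcg/hr ÷ 2206.349 mcg/mL = 6.526619 mL/hr
Volume infused so far = 6.526619 mL/hr × 10.5 hr = 68.5295 mL
Volume remaining = 126 − 68.5295 = 57.4705 mL
New rate:
Dose = 5 mcg/kg/min × 20 kg = 100 mcg/min
100 mcg/min × 60 min/hr = 6000 mcg/hr
Rate = 6000 mcg/hr ÷ 2206.349 mcg/mL = 2.719424 mL/hr
Time remaining = 57.4705 mL ÷ 2.719424 mL/hr = 21.13333 hr

21.1 hours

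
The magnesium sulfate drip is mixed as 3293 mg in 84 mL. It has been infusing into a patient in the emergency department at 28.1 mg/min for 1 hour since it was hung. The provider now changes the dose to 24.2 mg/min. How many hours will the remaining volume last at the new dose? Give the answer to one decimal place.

Initial rate:
28.1 mg/min × 60 min/hr = 1686 mg/hr
Concentration = 3293 mg ÷ 84 mL = 39.20238 mg/mL
Rate = 1686 mg/hr ÷ 39.20238 mg/mL = 43.00759 mL/hr
Volume infused so far = 43.00759 mL/hr × 1 hr = 43.00759 mL
Volume remaining = 84 − 43.00759 = 40.99241 mL
New rate:
24.2 mg/min × 60 min/hr = 1452 mg/hr
Rate = 1452 mg/hr ÷ 39.20238 mg/mL = 37.03857 mL/hr
Time remaining = 40.99241 mL ÷ 37.03857 mL/hr = 1.106749 hr

1.1 hours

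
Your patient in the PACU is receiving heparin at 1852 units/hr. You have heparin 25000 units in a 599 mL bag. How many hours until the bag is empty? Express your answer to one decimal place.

13.5 hours

Concentration = 25000 units ÷ 599 mL = 41.73623 units/mL
Rate = 1852 units/hr ÷ 41.73623 units/mL = 44.37392 mL/hr
Duration = 599 mL ÷ 44.37392 mL/hr = 13.49892 hr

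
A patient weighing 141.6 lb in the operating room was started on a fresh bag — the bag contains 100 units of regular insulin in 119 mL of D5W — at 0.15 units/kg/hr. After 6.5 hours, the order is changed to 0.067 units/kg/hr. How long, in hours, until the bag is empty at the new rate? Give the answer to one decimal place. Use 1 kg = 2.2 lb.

Initial rate:
Weight = 141.6 lb ÷ 2.2 lb/kg = 64.36364 kg
Dose = 0.15 units/kg/hr × 64.36364 kg = 9.654545 units/hr
Concentration = 100 units ÷ 119 mL = 0.8403361 units/mL
Rate = 9.654545 units/hr ÷ 0.8403361 units/mL = 11.48891 mL/hr
Volume infused so far = 11.48891 mL/hr × 6.5 hr = 74.67791 mL
Volume remaining = 119 − 74.67791 = 44.32209 mL
New rate:
Dose = 0.067 units/kg/hr × 64.36364 kg = 4.312364 units/hr
Rate = 4.312364 units/hr ÷ 0.8403361 units/mL = 5.131713 mL/hr
Time remaining = 44.32209 mL ÷ 5.131713 mL/hr = 8.6369 hr

8.6 hours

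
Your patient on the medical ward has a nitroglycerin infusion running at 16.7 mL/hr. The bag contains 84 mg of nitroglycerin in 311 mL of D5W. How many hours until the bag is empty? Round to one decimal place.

Duration = 311 mL ÷ 16.7 mL/hr = 18.62275 hr

18.6 hours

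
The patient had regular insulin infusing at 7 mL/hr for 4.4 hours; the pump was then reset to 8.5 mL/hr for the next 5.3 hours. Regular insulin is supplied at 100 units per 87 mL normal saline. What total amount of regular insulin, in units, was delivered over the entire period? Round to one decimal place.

87.2 units

Concentration = 100 units ÷ 87 mL = 1.149425 units/mL
Stage 1: 7 mL/hr × 4.4 hr = 30.8 mL → 30.8 mL × 1.149425 units/mL = 35.4023 units
Stage 2: 8.5 mL/hr × 5.3 hr = 45.05 mL → 45.05 mL × 1.149425 units/mL = 51.78161 units
Total = 35.4023 + 51.78161 = 87.18391 units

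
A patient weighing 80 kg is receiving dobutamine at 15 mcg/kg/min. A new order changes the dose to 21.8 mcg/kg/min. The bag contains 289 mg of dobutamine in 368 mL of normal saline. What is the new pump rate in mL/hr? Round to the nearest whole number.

Dose = 21.8 mcg/kg/min × 80 kg = 1744 mcg/min
1744 mcg/min × 60 min/hr = 104640 mcg/hr
Concentration = 289 mg ÷ 368 mL = 0.7853261 mg/mL = 785.3261 mcg/mL
Rate = 104640 mcg/hr ÷ 785.3261 mcg/mL = 133.244 mL/hr

133 mL/hr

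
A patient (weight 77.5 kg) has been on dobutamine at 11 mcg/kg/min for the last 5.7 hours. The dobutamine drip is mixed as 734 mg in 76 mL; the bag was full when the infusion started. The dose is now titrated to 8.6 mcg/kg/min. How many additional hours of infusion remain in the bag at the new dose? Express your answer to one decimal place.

11.1 hours

Initial rate:
Dose = 11 mcg/kg/min × 77.5 kg = 852.5 mcg/min
852.5 mcg/min × 60 min/hr = 51150 mcg/hr
Concentration = 734 mg ÷ 76 mL = 9.657895 mg/mL = 9657.895 mcg/mL
Rate = 51150 mcg/hr ÷ 9657.895 mcg/mL = 5.296185 mL/hr
Volume infused so far = 5.296185 mL/hr × 5.7 hr = 30.18826 mL
Volume remaining = 76 − 30.18826 = 45.81174 mL
New rate:
Dose = 8.6 mcg/kg/min × 77.5 kg = 666.5 mcg/min
666.5 mcg/min × 60 min/hr = 39990 mcg/hr
Rate = 39990 mcg/hr ÷ 9657.895 mcg/mL = 4.140654 mL/hr
Time remaining = 45.81174 mL ÷ 4.140654 mL/hr = 11.06389 hr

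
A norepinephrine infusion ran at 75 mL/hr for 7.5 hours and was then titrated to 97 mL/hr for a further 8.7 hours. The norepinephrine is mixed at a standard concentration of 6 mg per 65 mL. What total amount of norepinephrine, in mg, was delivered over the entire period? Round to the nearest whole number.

Concentration = 6 mg ÷ 65 mL = 0.09230769 mg/mL
Stage 1: 75 mL/hr × 7.5 hr = 562.5 mL → 562.5 mL × 0.09230769 mg/mL = 51.92308 mg
Stage 2: 97 mL/hr × 8.7 hr = 843.9 mL → 843.9 mL × 0.09230769 mg/mL = 77.89846 mg
Total = 51.92308 + 77.89846 = 129.8215 mg

130 mg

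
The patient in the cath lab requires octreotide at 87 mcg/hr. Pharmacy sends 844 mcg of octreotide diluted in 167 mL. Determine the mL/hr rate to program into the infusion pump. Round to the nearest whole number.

17 mL/hr

Concentration = 844 mcg ÷ 167 mL = 5.053892 mcg/mL
Rate = 87 mcg/hr ÷ 5.053892 mcg/mL = 17.21445 mL/hr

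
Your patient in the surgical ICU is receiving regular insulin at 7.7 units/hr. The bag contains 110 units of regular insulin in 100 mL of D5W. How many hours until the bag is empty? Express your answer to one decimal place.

14.3 hours

Concentration = 110 units ÷ 100 mL = 1.1 units/mL
Rate = 7.7 units/hr ÷ 1.1 units/mL = 7 mL/hr
Duration = 100 mL ÷ 7 mL/hr = 14.28571 hr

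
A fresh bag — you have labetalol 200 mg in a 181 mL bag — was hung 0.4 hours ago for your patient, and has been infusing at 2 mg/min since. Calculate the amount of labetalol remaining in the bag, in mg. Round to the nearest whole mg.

2 mg/min × 60 min/hr = 120 mg/hr
Concentration = 200 mg ÷ 181 mL = 1.104972 mg/mL
Rate = 120 mg/hr ÷ 1.104972 mg/mL = 108.6 mL/hr
Volume infused = 108.6 mL/hr × 0.4 hr = 43.44 mL
Volume remaining = 181 − 43.44 = 137.56 mL
Drug remaining = 137.56 mL × 1.104972 mg/mL = 152 mg

152 mg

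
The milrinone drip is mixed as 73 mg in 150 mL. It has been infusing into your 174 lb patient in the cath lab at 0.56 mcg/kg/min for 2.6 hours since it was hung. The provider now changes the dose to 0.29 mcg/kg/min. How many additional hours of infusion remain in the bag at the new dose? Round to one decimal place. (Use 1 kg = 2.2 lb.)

Initial rate:
Weight = 174 lb ÷ 2.2 lb/kg = 79.09091 kg
Dose = 0.56 mcg/kg/min × 79.09091 kg = 44.29091 mcg/min
44.29091 mcg/min × 60 min/hr = 2657.455 mcg/hr
Concentration = 73 mg ÷ 150 mL = 0.4866667 mg/mL = 486.6667 mcg/mL
Rate = 2657.455 mcg/hr ÷ 486.6667 mcg/mL = 5.460523 mL/hr
Volume infused so far = 5.460523 mL/hr × 2.6 hr = 14.19736 mL
Volume remaining = 150 − 14.19736 = 135.8026 mL
New rate:
Dose = 0.29 mcg/kg/min × 79.09091 kg = 22.93636 mcg/min
22.93636 mcg/min × 60 min/hr = 1376.182 mcg/hr
Rate = 1376.182 mcg/hr ÷ 486.6667 mcg/mL = 2.827771 mL/hr
Time remaining = 135.8026 mL ÷ 2.827771 mL/hr = 48.02463 hr

48.0 hours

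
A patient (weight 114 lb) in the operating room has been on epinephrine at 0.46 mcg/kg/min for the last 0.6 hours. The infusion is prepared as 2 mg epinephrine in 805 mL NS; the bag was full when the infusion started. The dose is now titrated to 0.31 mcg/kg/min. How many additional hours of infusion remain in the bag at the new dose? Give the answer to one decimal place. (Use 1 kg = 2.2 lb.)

1.2 hours

Initial rate:
Weight = 114 lb ÷ 2.2 lb/kg = 51.81818 kg
Dose = 0.46 mcg/kg/min × 51.81818 kg = 23.83636 mcg/min
23.83636 mcg/min × 60 min/hr = 1430.182 mcg/hr
Concentration = 2 mg ÷ 805 mL = 0.002484472 mg/mL = 2.484472 mcg/mL
Rate = 1430.182 mcg/hr ÷ 2.484472 mcg/mL = 575.6482 mL/hr
Volume infused so far = 575.6482 mL/hr × 0.6 hr = 345.3889 mL
Volume remaining = 805 − 345.3889 = 459.6111 mL
New rate:
Dose = 0.31 mcg/kg/min × 51.81818 kg = 16.06364 mcg/min
16.06364 mcg/min × 60 min/hr = 963.8182 mcg/hr
Rate = 963.8182 mcg/hr ÷ 2.484472 mcg/mL = 387.9368 mL/hr
Time remaining = 459.6111 mL ÷ 387.9368 mL/hr = 1.184758 hr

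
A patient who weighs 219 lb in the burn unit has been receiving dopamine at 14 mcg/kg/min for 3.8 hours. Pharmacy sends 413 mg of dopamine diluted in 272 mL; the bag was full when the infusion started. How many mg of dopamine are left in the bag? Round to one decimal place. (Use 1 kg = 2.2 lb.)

95.3 mg

Weight = 219 lb ÷ 2.2 lb/kg = 99.54545 kg
Dose = 14 mcg/kg/min × 99.54545 kg = 1393.636 mcg/min
1393.636 mcg/min × 60 min/hr = 83618.18 mcg/hr
Concentration = 413 mg ÷ 272 mL = 1.518382 mg/mL = 1518.382 mcg/mL
Rate = 83618.18 mcg/hr ÷ 1518.382 mcg/mL = 55.07057 mL/hr
Volume infused = 55.07057 mL/hr × 3.8 hr = 209.2682 mL
Volume remaining = 272 − 209.2682 = 62.73183 mL
Drug remaining = 62.73183 mL × 1518.382 mcg/mL = 95250.91 mcg = 95.25091 mg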